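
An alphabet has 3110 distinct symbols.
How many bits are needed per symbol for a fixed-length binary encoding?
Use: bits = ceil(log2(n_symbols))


log2(3110) = 11.6027
Bracket: 2^11 = 2048 < 3110 <= 2^12 = 4096
So ceil(log2(3110)) = 12

bits = ceil(log2(3110)) = ceil(11.6027) = 12 bits


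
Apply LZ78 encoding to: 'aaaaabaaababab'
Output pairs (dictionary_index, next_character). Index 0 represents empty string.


LZ78 encoding steps:
Dictionary: {0: ''}
Step 1: w='' (idx 0), next='a' -> output (0, 'a'), add 'a' as idx 1
Step 2: w='a' (idx 1), next='a' -> output (1, 'a'), add 'aa' as idx 2
Step 3: w='aa' (idx 2), next='b' -> output (2, 'b'), add 'aab' as idx 3
Step 4: w='aa' (idx 2), next='a' -> output (2, 'a'), add 'aaa' as idx 4
Step 5: w='' (idx 0), next='b' -> output (0, 'b'), add 'b' as idx 5
Step 6: w='a' (idx 1), next='b' -> output (1, 'b'), add 'ab' as idx 6
Step 7: w='ab' (idx 6), end of input -> output (6, '')


Encoded: [(0, 'a'), (1, 'a'), (2, 'b'), (2, 'a'), (0, 'b'), (1, 'b'), (6, '')]


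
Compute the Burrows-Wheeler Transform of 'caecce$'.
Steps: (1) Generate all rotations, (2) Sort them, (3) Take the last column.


Rotations (sorted):
  0: $caecce -> last char: e
  1: aecce$c -> last char: c
  2: caecce$ -> last char: $
  3: cce$cae -> last char: e
  4: ce$caec -> last char: c
  5: e$caecc -> last char: c
  6: ecce$ca -> last char: a


BWT = ec$ecca


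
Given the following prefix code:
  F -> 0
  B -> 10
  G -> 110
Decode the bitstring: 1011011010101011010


Decoding step by step:
Bits 10 -> B
Bits 110 -> G
Bits 110 -> G
Bits 10 -> B
Bits 10 -> B
Bits 10 -> B
Bits 110 -> G
Bits 10 -> B


Decoded message: BGGBBBGB


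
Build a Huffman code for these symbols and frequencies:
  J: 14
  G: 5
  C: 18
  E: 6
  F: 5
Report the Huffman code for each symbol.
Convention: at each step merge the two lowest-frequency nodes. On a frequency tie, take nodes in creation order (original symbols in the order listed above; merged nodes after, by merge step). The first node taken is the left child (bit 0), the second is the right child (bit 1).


Huffman tree construction:
Step 1: Merge G(5) + F(5) = 10
Step 2: Merge E(6) + (G+F)(10) = 16
Step 3: Merge J(14) + (E+(G+F))(16) = 30
Step 4: Merge C(18) + (J+(E+(G+F)))(30) = 48
Read each symbol's code off the tree from the root (left child = 0, right child = 1).

Codes:
  J: 10 (length 2)
  G: 1110 (length 4)
  C: 0 (length 1)
  E: 110 (length 3)
  F: 1111 (length 4)
Average code length: 104/48 = 2.1667 bits/symbol


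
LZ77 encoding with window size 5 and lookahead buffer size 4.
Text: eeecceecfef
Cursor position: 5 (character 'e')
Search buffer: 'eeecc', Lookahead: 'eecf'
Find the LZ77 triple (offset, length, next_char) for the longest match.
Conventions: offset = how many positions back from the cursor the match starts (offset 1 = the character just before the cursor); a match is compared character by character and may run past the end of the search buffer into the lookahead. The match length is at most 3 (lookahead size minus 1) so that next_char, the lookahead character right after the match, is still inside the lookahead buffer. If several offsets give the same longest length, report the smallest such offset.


Try each offset into the search buffer:
  offset=1 (pos 4, char 'c'): match length 0
  offset=2 (pos 3, char 'c'): match length 0
  offset=3 (pos 2, char 'e'): match length 1
  offset=4 (pos 1, char 'e'): match length 3
  offset=5 (pos 0, char 'e'): match length 2
Longest match has length 3 at offset 4.
next_char = character at position 5 + 3 = 8 -> 'f'

Best match: offset=4, length=3 (matching 'eec' starting at position 1)
LZ77 triple: (4, 3, 'f')


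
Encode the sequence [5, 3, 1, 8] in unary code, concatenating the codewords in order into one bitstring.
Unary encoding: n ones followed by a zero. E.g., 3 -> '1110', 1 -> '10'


Encode each number as n ones followed by a terminating 0:
  5 -> 111110 (6 bits)
  3 -> 1110 (4 bits)
  1 -> 10 (2 bits)
  8 -> 111111110 (9 bits)
Total length = 6 + 4 + 2 + 9 = 21 bits.

Unary([5, 3, 1, 8]) = 111110111010111111110 (21 bits)


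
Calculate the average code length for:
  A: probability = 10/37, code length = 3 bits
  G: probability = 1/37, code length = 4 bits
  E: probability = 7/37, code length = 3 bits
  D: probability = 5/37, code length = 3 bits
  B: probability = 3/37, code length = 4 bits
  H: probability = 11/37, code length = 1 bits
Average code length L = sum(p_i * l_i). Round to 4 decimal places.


Weighted contributions p_i * l_i:
  A: (10/37) * 3 = 30/37
  G: (1/37) * 4 = 4/37
  E: (7/37) * 3 = 21/37
  D: (5/37) * 3 = 15/37
  B: (3/37) * 4 = 12/37
  H: (11/37) * 1 = 11/37
Sum = (30 + 4 + 21 + 15 + 12 + 11)/37 = 93/37

L = 93/37 = 2.5135 bits/symbol


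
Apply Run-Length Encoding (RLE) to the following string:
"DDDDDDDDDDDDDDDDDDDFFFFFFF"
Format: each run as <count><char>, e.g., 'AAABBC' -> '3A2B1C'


Scanning runs left to right:
  i=0: run of 'D' x 19 -> '19D'
  i=19: run of 'F' x 7 -> '7F'

RLE = 19D7F


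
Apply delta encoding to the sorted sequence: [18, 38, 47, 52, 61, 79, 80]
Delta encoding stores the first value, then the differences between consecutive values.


First value: 18
Deltas:
  38 - 18 = 20
  47 - 38 = 9
  52 - 47 = 5
  61 - 52 = 9
  79 - 61 = 18
  80 - 79 = 1


Delta encoded: [18, 20, 9, 5, 9, 18, 1]


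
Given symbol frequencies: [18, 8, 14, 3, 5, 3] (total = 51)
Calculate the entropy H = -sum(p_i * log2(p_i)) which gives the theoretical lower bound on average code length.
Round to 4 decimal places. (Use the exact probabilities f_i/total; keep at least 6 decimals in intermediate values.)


Per-symbol terms -p_i * log2(p_i) with p_i = f_i/51:
  p = 18/51 = 0.352941: log2(p) = -1.502500, -p*log2(p) = 0.530294
  p = 8/51 = 0.156863: log2(p) = -2.672425, -p*log2(p) = 0.419204
  p = 14/51 = 0.274510: log2(p) = -1.865070, -p*log2(p) = 0.511980
  p = 3/51 = 0.058824: log2(p) = -4.087463, -p*log2(p) = 0.240439
  p = 5/51 = 0.098039: log2(p) = -3.350497, -p*log2(p) = 0.328480
  p = 3/51 = 0.058824: log2(p) = -4.087463, -p*log2(p) = 0.240439
H = 0.530294 + 0.419204 + 0.511980 + 0.240439 + 0.328480 + 0.240439 = 2.270836

H = 2.2708 bits/symbol


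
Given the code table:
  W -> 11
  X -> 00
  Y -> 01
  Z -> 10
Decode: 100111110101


Decoding:
10 -> Z
01 -> Y
11 -> W
11 -> W
01 -> Y
01 -> Y


Result: ZYWWYY


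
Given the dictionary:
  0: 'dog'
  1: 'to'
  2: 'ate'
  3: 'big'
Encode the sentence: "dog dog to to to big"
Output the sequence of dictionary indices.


Look up each word in the dictionary:
  'dog' -> 0
  'dog' -> 0
  'to' -> 1
  'to' -> 1
  'to' -> 1
  'big' -> 3

Encoded: [0, 0, 1, 1, 1, 3]


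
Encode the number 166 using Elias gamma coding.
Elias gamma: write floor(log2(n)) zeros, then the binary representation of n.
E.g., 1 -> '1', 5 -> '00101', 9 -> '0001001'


num_bits = floor(log2(166)) + 1 = 8
leading_zeros = num_bits - 1 = 7
binary(166) = 10100110

Elias gamma(166) = '0000000' + '10100110' = 000000010100110 (15 bits)


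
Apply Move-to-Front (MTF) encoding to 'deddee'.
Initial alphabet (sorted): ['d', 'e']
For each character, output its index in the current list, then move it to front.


MTF encoding:
'd': index 0 in ['d', 'e'] -> ['d', 'e']
'e': index 1 in ['d', 'e'] -> ['e', 'd']
'd': index 1 in ['e', 'd'] -> ['d', 'e']
'd': index 0 in ['d', 'e'] -> ['d', 'e']
'e': index 1 in ['d', 'e'] -> ['e', 'd']
'e': index 0 in ['e', 'd'] -> ['e', 'd']


Output: [0, 1, 1, 0, 1, 0]


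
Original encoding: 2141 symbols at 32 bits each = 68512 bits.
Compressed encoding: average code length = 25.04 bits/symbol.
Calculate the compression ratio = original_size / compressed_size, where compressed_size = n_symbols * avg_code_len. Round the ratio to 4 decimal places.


original_size = n_symbols * orig_bits = 2141 * 32 = 68512 bits
compressed_size = n_symbols * avg_code_len = 2141 * 25.04 = 53610.64 bits
ratio = original_size / compressed_size = 68512 / 53610.64 = 1.278

Compression ratio = 1.278


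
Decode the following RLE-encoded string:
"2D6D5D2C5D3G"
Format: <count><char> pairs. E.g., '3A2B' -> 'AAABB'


Expanding each <count><char> pair:
  2D -> 'DD'
  6D -> 'DDDDDD'
  5D -> 'DDDDD'
  2C -> 'CC'
  5D -> 'DDDDD'
  3G -> 'GGG'

Decoded = DDDDDDDDDDDDDCCDDDDDGGG


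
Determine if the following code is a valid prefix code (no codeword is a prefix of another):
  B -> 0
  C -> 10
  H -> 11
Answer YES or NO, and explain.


Checking each pair (does one codeword prefix another?):
  B='0' vs C='10': no prefix
  B='0' vs H='11': no prefix
  C='10' vs B='0': no prefix
  C='10' vs H='11': no prefix
  H='11' vs B='0': no prefix
  H='11' vs C='10': no prefix
No violation found over all pairs.

YES -- this is a valid prefix code. No codeword is a prefix of any other codeword.


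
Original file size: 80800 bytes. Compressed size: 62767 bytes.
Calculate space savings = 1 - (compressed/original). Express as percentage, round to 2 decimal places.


ratio = compressed/original = 62767/80800 = 0.776819
savings = 1 - ratio = 1 - 0.776819 = 0.223181
as a percentage: 0.223181 * 100 = 22.32%

Space savings = 1 - 62767/80800 = 22.32%


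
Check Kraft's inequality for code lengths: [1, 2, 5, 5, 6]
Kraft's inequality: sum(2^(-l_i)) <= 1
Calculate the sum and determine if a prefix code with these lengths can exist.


Sum = 2^(-1) + 2^(-2) + 2^(-5) + 2^(-5) + 2^(-6)
    = 0.5 + 0.25 + 0.03125 + 0.03125 + 0.015625
    = 53/64 = 0.828125
Since 0.828125 <= 1, Kraft's inequality IS satisfied.
A prefix code with these lengths CAN exist.

Kraft sum = 0.828125. Satisfied.


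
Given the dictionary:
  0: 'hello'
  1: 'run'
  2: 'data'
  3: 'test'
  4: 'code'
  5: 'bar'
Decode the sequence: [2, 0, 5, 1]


Look up each index in the dictionary:
  2 -> 'data'
  0 -> 'hello'
  5 -> 'bar'
  1 -> 'run'

Decoded: "data hello bar run"


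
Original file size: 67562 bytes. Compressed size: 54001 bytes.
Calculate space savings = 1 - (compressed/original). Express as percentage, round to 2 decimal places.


ratio = compressed/original = 54001/67562 = 0.799281
savings = 1 - ratio = 1 - 0.799281 = 0.200719
as a percentage: 0.200719 * 100 = 20.07%

Space savings = 1 - 54001/67562 = 20.07%


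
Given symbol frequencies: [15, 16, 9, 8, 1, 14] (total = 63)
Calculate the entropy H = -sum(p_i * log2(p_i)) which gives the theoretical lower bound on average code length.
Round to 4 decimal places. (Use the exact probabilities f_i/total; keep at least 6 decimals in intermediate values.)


Per-symbol terms -p_i * log2(p_i) with p_i = f_i/63:
  p = 15/63 = 0.238095: log2(p) = -2.070389, -p*log2(p) = 0.492950
  p = 16/63 = 0.253968: log2(p) = -1.977280, -p*log2(p) = 0.502166
  p = 9/63 = 0.142857: log2(p) = -2.807355, -p*log2(p) = 0.401051
  p = 8/63 = 0.126984: log2(p) = -2.977280, -p*log2(p) = 0.378067
  p = 1/63 = 0.015873: log2(p) = -5.977280, -p*log2(p) = 0.094877
  p = 14/63 = 0.222222: log2(p) = -2.169925, -p*log2(p) = 0.482206
H = 0.492950 + 0.502166 + 0.401051 + 0.378067 + 0.094877 + 0.482206 = 2.351317

H = 2.3513 bits/symbol


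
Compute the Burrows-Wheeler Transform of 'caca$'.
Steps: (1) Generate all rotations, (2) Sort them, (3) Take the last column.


Rotations (sorted):
  0: $caca -> last char: a
  1: a$cac -> last char: c
  2: aca$c -> last char: c
  3: ca$ca -> last char: a
  4: caca$ -> last char: $


BWT = acca$


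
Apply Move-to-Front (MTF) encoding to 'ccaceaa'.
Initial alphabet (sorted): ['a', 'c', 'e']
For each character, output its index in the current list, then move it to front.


MTF encoding:
'c': index 1 in ['a', 'c', 'e'] -> ['c', 'a', 'e']
'c': index 0 in ['c', 'a', 'e'] -> ['c', 'a', 'e']
'a': index 1 in ['c', 'a', 'e'] -> ['a', 'c', 'e']
'c': index 1 in ['a', 'c', 'e'] -> ['c', 'a', 'e']
'e': index 2 in ['c', 'a', 'e'] -> ['e', 'c', 'a']
'a': index 2 in ['e', 'c', 'a'] -> ['a', 'e', 'c']
'a': index 0 in ['a', 'e', 'c'] -> ['a', 'e', 'c']


Output: [1, 0, 1, 1, 2, 2, 0]


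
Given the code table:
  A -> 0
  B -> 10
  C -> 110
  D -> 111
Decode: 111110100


Decoding:
111 -> D
110 -> C
10 -> B
0 -> A


Result: DCBA


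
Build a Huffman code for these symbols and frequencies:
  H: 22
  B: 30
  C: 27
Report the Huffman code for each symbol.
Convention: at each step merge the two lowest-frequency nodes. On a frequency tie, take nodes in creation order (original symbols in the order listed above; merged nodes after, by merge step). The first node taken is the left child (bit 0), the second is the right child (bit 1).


Huffman tree construction:
Step 1: Merge H(22) + C(27) = 49
Step 2: Merge B(30) + (H+C)(49) = 79
Read each symbol's code off the tree from the root (left child = 0, right child = 1).

Codes:
  H: 10 (length 2)
  B: 0 (length 1)
  C: 11 (length 2)
Average code length: 128/79 = 1.6203 bits/symbol


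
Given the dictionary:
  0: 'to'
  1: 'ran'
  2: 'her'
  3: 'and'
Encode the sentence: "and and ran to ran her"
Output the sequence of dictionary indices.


Look up each word in the dictionary:
  'and' -> 3
  'and' -> 3
  'ran' -> 1
  'to' -> 0
  'ran' -> 1
  'her' -> 2

Encoded: [3, 3, 1, 0, 1, 2]


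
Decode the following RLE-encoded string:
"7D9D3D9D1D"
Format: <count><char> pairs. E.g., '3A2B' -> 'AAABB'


Expanding each <count><char> pair:
  7D -> 'DDDDDDD'
  9D -> 'DDDDDDDDD'
  3D -> 'DDD'
  9D -> 'DDDDDDDDD'
  1D -> 'D'

Decoded = DDDDDDDDDDDDDDDDDDDDDDDDDDDDD


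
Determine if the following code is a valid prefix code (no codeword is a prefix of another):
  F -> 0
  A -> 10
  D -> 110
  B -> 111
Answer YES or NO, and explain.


Checking each pair (does one codeword prefix another?):
  F='0' vs A='10': no prefix
  F='0' vs D='110': no prefix
  F='0' vs B='111': no prefix
  A='10' vs F='0': no prefix
  A='10' vs D='110': no prefix
  A='10' vs B='111': no prefix
  D='110' vs F='0': no prefix
  D='110' vs A='10': no prefix
  D='110' vs B='111': no prefix
  B='111' vs F='0': no prefix
  B='111' vs A='10': no prefix
  B='111' vs D='110': no prefix
No violation found over all pairs.

YES -- this is a valid prefix code. No codeword is a prefix of any other codeword.


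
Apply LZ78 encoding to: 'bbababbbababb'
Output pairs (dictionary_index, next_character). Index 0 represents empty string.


LZ78 encoding steps:
Dictionary: {0: ''}
Step 1: w='' (idx 0), next='b' -> output (0, 'b'), add 'b' as idx 1
Step 2: w='b' (idx 1), next='a' -> output (1, 'a'), add 'ba' as idx 2
Step 3: w='ba' (idx 2), next='b' -> output (2, 'b'), add 'bab' as idx 3
Step 4: w='b' (idx 1), next='b' -> output (1, 'b'), add 'bb' as idx 4
Step 5: w='' (idx 0), next='a' -> output (0, 'a'), add 'a' as idx 5
Step 6: w='bab' (idx 3), next='b' -> output (3, 'b'), add 'babb' as idx 6


Encoded: [(0, 'b'), (1, 'a'), (2, 'b'), (1, 'b'), (0, 'a'), (3, 'b')]


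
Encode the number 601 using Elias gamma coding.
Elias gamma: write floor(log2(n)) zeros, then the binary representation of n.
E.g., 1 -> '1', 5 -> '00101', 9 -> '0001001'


num_bits = floor(log2(601)) + 1 = 10
leading_zeros = num_bits - 1 = 9
binary(601) = 1001011001

Elias gamma(601) = '000000000' + '1001011001' = 0000000001001011001 (19 bits)


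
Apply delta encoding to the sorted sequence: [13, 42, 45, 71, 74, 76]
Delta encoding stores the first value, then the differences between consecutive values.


First value: 13
Deltas:
  42 - 13 = 29
  45 - 42 = 3
  71 - 45 = 26
  74 - 71 = 3
  76 - 74 = 2


Delta encoded: [13, 29, 3, 26, 3, 2]


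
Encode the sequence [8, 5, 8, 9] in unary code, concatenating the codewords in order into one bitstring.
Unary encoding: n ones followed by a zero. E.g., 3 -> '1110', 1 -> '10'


Encode each number as n ones followed by a terminating 0:
  8 -> 111111110 (9 bits)
  5 -> 111110 (6 bits)
  8 -> 111111110 (9 bits)
  9 -> 1111111110 (10 bits)
Total length = 9 + 6 + 9 + 10 = 34 bits.

Unary([8, 5, 8, 9]) = 1111111101111101111111101111111110 (34 bits)


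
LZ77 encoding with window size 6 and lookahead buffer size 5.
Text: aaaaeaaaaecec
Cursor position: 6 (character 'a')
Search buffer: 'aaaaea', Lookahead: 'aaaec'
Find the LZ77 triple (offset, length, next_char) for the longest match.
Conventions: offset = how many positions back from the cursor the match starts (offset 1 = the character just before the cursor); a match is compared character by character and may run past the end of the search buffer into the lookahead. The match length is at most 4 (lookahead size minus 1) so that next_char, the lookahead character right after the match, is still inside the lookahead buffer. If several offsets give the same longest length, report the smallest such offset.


Try each offset into the search buffer:
  offset=1 (pos 5, char 'a'): match length 3
  offset=2 (pos 4, char 'e'): match length 0
  offset=3 (pos 3, char 'a'): match length 1
  offset=4 (pos 2, char 'a'): match length 2
  offset=5 (pos 1, char 'a'): match length 4
  offset=6 (pos 0, char 'a'): match length 3
Longest match has length 4 at offset 5.
next_char = character at position 6 + 4 = 10 -> 'c'

Best match: offset=5, length=4 (matching 'aaae' starting at position 1)
LZ77 triple: (5, 4, 'c')


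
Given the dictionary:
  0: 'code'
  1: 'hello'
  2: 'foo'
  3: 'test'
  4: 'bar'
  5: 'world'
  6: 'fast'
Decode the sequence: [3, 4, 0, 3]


Look up each index in the dictionary:
  3 -> 'test'
  4 -> 'bar'
  0 -> 'code'
  3 -> 'test'

Decoded: "test bar code test"


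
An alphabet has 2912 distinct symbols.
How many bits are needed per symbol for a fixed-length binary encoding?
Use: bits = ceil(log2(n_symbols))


log2(2912) = 11.5078
Bracket: 2^11 = 2048 < 2912 <= 2^12 = 4096
So ceil(log2(2912)) = 12

bits = ceil(log2(2912)) = ceil(11.5078) = 12 bits


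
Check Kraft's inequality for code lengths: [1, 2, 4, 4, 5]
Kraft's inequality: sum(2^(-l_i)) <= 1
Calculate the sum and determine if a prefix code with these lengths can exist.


Sum = 2^(-1) + 2^(-2) + 2^(-4) + 2^(-4) + 2^(-5)
    = 0.5 + 0.25 + 0.0625 + 0.0625 + 0.03125
    = 29/32 = 0.90625
Since 0.90625 <= 1, Kraft's inequality IS satisfied.
A prefix code with these lengths CAN exist.

Kraft sum = 0.90625. Satisfied.


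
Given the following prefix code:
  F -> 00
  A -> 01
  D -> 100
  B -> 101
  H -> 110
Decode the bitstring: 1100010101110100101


Decoding step by step:
Bits 110 -> H
Bits 00 -> F
Bits 101 -> B
Bits 01 -> A
Bits 110 -> H
Bits 100 -> D
Bits 101 -> B


Decoded message: HFBAHDB


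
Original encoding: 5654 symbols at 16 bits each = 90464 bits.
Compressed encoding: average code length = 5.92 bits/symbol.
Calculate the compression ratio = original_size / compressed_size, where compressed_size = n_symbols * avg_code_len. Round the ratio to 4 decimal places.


original_size = n_symbols * orig_bits = 5654 * 16 = 90464 bits
compressed_size = n_symbols * avg_code_len = 5654 * 5.92 = 33471.68 bits
ratio = original_size / compressed_size = 90464 / 33471.68 = 2.7027

Compression ratio = 2.7027


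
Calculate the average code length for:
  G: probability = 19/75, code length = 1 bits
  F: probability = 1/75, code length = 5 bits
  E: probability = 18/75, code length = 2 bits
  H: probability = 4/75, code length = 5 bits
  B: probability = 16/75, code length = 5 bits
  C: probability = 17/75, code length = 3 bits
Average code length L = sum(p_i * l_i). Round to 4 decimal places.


Weighted contributions p_i * l_i:
  G: (19/75) * 1 = 19/75
  F: (1/75) * 5 = 5/75
  E: (18/75) * 2 = 36/75
  H: (4/75) * 5 = 20/75
  B: (16/75) * 5 = 80/75
  C: (17/75) * 3 = 51/75
Sum = (19 + 5 + 36 + 20 + 80 + 51)/75 = 211/75

L = 211/75 = 2.8133 bits/symbol


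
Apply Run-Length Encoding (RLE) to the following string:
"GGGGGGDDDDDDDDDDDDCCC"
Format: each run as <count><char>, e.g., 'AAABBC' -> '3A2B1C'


Scanning runs left to right:
  i=0: run of 'G' x 6 -> '6G'
  i=6: run of 'D' x 12 -> '12D'
  i=18: run of 'C' x 3 -> '3C'

RLE = 6G12D3C


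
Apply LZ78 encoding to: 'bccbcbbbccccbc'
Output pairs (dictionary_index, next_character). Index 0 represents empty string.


LZ78 encoding steps:
Dictionary: {0: ''}
Step 1: w='' (idx 0), next='b' -> output (0, 'b'), add 'b' as idx 1
Step 2: w='' (idx 0), next='c' -> output (0, 'c'), add 'c' as idx 2
Step 3: w='c' (idx 2), next='b' -> output (2, 'b'), add 'cb' as idx 3
Step 4: w='cb' (idx 3), next='b' -> output (3, 'b'), add 'cbb' as idx 4
Step 5: w='b' (idx 1), next='c' -> output (1, 'c'), add 'bc' as idx 5
Step 6: w='c' (idx 2), next='c' -> output (2, 'c'), add 'cc' as idx 6
Step 7: w='cb' (idx 3), next='c' -> output (3, 'c'), add 'cbc' as idx 7


Encoded: [(0, 'b'), (0, 'c'), (2, 'b'), (3, 'b'), (1, 'c'), (2, 'c'), (3, 'c')]


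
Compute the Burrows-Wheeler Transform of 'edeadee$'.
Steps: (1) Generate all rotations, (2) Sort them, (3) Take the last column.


Rotations (sorted):
  0: $edeadee -> last char: e
  1: adee$ede -> last char: e
  2: deadee$e -> last char: e
  3: dee$edea -> last char: a
  4: e$edeade -> last char: e
  5: eadee$ed -> last char: d
  6: edeadee$ -> last char: $
  7: ee$edead -> last char: d


BWT = eeeaed$d


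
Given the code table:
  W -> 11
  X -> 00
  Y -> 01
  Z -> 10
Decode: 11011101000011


Decoding:
11 -> W
01 -> Y
11 -> W
01 -> Y
00 -> X
00 -> X
11 -> W


Result: WYWYXXW


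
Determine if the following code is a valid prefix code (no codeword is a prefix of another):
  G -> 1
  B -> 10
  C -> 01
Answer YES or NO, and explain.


Checking each pair (does one codeword prefix another?):
  G='1' vs B='10': prefix -- VIOLATION

NO -- this is NOT a valid prefix code. G (1) is a prefix of B (10).


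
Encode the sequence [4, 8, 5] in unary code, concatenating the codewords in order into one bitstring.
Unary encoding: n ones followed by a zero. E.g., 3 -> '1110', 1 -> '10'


Encode each number as n ones followed by a terminating 0:
  4 -> 11110 (5 bits)
  8 -> 111111110 (9 bits)
  5 -> 111110 (6 bits)
Total length = 5 + 9 + 6 = 20 bits.

Unary([4, 8, 5]) = 11110111111110111110 (20 bits)


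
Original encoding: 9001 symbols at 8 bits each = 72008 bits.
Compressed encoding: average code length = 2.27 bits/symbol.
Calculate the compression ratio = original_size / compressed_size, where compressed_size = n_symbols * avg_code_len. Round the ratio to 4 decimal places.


original_size = n_symbols * orig_bits = 9001 * 8 = 72008 bits
compressed_size = n_symbols * avg_code_len = 9001 * 2.27 = 20432.27 bits
ratio = original_size / compressed_size = 72008 / 20432.27 = 3.5242

Compression ratio = 3.5242


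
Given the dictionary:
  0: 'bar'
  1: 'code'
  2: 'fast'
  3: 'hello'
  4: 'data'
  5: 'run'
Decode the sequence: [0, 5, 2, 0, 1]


Look up each index in the dictionary:
  0 -> 'bar'
  5 -> 'run'
  2 -> 'fast'
  0 -> 'bar'
  1 -> 'code'

Decoded: "bar run fast bar code"


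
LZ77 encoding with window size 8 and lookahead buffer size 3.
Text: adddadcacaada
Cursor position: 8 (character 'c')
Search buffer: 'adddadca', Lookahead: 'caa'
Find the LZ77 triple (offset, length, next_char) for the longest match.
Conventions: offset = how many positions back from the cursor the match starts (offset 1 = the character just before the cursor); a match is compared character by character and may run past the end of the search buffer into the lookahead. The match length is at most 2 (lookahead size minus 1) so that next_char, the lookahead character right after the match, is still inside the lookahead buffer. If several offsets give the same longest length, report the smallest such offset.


Try each offset into the search buffer:
  offset=1 (pos 7, char 'a'): match length 0
  offset=2 (pos 6, char 'c'): match length 2
  offset=3 (pos 5, char 'd'): match length 0
  offset=4 (pos 4, char 'a'): match length 0
  offset=5 (pos 3, char 'd'): match length 0
  offset=6 (pos 2, char 'd'): match length 0
  offset=7 (pos 1, char 'd'): match length 0
  offset=8 (pos 0, char 'a'): match length 0
Longest match has length 2 at offset 2.
next_char = character at position 8 + 2 = 10 -> 'a'

Best match: offset=2, length=2 (matching 'ca' starting at position 6)
LZ77 triple: (2, 2, 'a')


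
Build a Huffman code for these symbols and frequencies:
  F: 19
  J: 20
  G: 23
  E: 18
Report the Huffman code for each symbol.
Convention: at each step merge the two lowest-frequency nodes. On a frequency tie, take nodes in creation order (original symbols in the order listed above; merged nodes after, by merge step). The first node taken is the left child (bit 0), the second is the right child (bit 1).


Huffman tree construction:
Step 1: Merge E(18) + F(19) = 37
Step 2: Merge J(20) + G(23) = 43
Step 3: Merge (E+F)(37) + (J+G)(43) = 80
Read each symbol's code off the tree from the root (left child = 0, right child = 1).

Codes:
  F: 01 (length 2)
  J: 10 (length 2)
  G: 11 (length 2)
  E: 00 (length 2)
Average code length: 160/80 = 2.0000 bits/symbol


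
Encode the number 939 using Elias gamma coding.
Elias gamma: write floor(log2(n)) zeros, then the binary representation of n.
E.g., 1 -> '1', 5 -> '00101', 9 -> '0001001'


num_bits = floor(log2(939)) + 1 = 10
leading_zeros = num_bits - 1 = 9
binary(939) = 1110101011

Elias gamma(939) = '000000000' + '1110101011' = 0000000001110101011 (19 bits)


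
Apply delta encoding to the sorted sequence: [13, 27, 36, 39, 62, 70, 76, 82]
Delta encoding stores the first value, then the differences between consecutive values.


First value: 13
Deltas:
  27 - 13 = 14
  36 - 27 = 9
  39 - 36 = 3
  62 - 39 = 23
  70 - 62 = 8
  76 - 70 = 6
  82 - 76 = 6


Delta encoded: [13, 14, 9, 3, 23, 8, 6, 6]


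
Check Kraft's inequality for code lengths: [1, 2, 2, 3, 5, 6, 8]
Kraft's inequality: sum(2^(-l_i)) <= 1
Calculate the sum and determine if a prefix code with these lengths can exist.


Sum = 2^(-1) + 2^(-2) + 2^(-2) + 2^(-3) + 2^(-5) + 2^(-6) + 2^(-8)
    = 0.5 + 0.25 + 0.25 + 0.125 + 0.03125 + 0.015625 + 0.00390625
    = 301/256 = 1.17578125
Since 1.17578125 > 1, Kraft's inequality is NOT satisfied.
A prefix code with these lengths CANNOT exist.

Kraft sum = 1.17578125. Not satisfied.


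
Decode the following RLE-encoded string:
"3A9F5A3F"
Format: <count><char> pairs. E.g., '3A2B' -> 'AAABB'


Expanding each <count><char> pair:
  3A -> 'AAA'
  9F -> 'FFFFFFFFF'
  5A -> 'AAAAA'
  3F -> 'FFF'

Decoded = AAAFFFFFFFFFAAAAAFFF


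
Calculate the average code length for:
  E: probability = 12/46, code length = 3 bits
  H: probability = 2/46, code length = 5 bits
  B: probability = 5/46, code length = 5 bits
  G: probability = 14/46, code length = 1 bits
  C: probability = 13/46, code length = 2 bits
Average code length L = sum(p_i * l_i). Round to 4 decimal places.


Weighted contributions p_i * l_i:
  E: (12/46) * 3 = 36/46
  H: (2/46) * 5 = 10/46
  B: (5/46) * 5 = 25/46
  G: (14/46) * 1 = 14/46
  C: (13/46) * 2 = 26/46
Sum = (36 + 10 + 25 + 14 + 26)/46 = 111/46

L = 111/46 = 2.4130 bits/symbol


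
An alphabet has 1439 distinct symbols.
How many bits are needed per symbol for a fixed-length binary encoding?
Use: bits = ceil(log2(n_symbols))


log2(1439) = 10.4909
Bracket: 2^10 = 1024 < 1439 <= 2^11 = 2048
So ceil(log2(1439)) = 11

bits = ceil(log2(1439)) = ceil(10.4909) = 11 bits


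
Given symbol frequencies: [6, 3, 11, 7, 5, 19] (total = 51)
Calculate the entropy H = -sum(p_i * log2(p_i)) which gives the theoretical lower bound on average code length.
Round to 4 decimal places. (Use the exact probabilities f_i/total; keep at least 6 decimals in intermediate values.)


Per-symbol terms -p_i * log2(p_i) with p_i = f_i/51:
  p = 6/51 = 0.117647: log2(p) = -3.087463, -p*log2(p) = 0.363231
  p = 3/51 = 0.058824: log2(p) = -4.087463, -p*log2(p) = 0.240439
  p = 11/51 = 0.215686: log2(p) = -2.212994, -p*log2(p) = 0.477312
  p = 7/51 = 0.137255: log2(p) = -2.865070, -p*log2(p) = 0.393245
  p = 5/51 = 0.098039: log2(p) = -3.350497, -p*log2(p) = 0.328480
  p = 19/51 = 0.372549: log2(p) = -1.424498, -p*log2(p) = 0.530695
H = 0.363231 + 0.240439 + 0.477312 + 0.393245 + 0.328480 + 0.530695 = 2.333402

H = 2.3334 bits/symbol


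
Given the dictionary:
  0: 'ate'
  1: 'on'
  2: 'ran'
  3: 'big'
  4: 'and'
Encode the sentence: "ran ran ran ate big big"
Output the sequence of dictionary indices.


Look up each word in the dictionary:
  'ran' -> 2
  'ran' -> 2
  'ran' -> 2
  'ate' -> 0
  'big' -> 3
  'big' -> 3

Encoded: [2, 2, 2, 0, 3, 3]


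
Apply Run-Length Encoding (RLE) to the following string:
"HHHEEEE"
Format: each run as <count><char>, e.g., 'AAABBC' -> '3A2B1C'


Scanning runs left to right:
  i=0: run of 'H' x 3 -> '3H'
  i=3: run of 'E' x 4 -> '4E'

RLE = 3H4E


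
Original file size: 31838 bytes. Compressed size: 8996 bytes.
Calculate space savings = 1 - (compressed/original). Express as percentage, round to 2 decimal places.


ratio = compressed/original = 8996/31838 = 0.282555
savings = 1 - ratio = 1 - 0.282555 = 0.717445
as a percentage: 0.717445 * 100 = 71.74%

Space savings = 1 - 8996/31838 = 71.74%


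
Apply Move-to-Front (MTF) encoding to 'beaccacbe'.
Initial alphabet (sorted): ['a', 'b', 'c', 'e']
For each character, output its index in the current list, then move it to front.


MTF encoding:
'b': index 1 in ['a', 'b', 'c', 'e'] -> ['b', 'a', 'c', 'e']
'e': index 3 in ['b', 'a', 'c', 'e'] -> ['e', 'b', 'a', 'c']
'a': index 2 in ['e', 'b', 'a', 'c'] -> ['a', 'e', 'b', 'c']
'c': index 3 in ['a', 'e', 'b', 'c'] -> ['c', 'a', 'e', 'b']
'c': index 0 in ['c', 'a', 'e', 'b'] -> ['c', 'a', 'e', 'b']
'a': index 1 in ['c', 'a', 'e', 'b'] -> ['a', 'c', 'e', 'b']
'c': index 1 in ['a', 'c', 'e', 'b'] -> ['c', 'a', 'e', 'b']
'b': index 3 in ['c', 'a', 'e', 'b'] -> ['b', 'c', 'a', 'e']
'e': index 3 in ['b', 'c', 'a', 'e'] -> ['e', 'b', 'c', 'a']


Output: [1, 3, 2, 3, 0, 1, 1, 3, 3]


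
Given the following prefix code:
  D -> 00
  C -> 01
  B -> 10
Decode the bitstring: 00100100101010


Decoding step by step:
Bits 00 -> D
Bits 10 -> B
Bits 01 -> C
Bits 00 -> D
Bits 10 -> B
Bits 10 -> B
Bits 10 -> B


Decoded message: DBCDBBB


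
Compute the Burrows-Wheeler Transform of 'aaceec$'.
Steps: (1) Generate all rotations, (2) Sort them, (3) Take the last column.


Rotations (sorted):
  0: $aaceec -> last char: c
  1: aaceec$ -> last char: $
  2: aceec$a -> last char: a
  3: c$aacee -> last char: e
  4: ceec$aa -> last char: a
  5: ec$aace -> last char: e
  6: eec$aac -> last char: c


BWT = c$aeaec


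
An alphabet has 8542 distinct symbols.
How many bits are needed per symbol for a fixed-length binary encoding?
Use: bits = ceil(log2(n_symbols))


log2(8542) = 13.0604
Bracket: 2^13 = 8192 < 8542 <= 2^14 = 16384
So ceil(log2(8542)) = 14

bits = ceil(log2(8542)) = ceil(13.0604) = 14 bits


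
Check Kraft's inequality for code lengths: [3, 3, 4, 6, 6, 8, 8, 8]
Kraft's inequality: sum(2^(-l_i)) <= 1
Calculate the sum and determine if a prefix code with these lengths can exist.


Sum = 2^(-3) + 2^(-3) + 2^(-4) + 2^(-6) + 2^(-6) + 2^(-8) + 2^(-8) + 2^(-8)
    = 0.125 + 0.125 + 0.0625 + 0.015625 + 0.015625 + 0.00390625 + 0.00390625 + 0.00390625
    = 91/256 = 0.35546875
Since 0.35546875 <= 1, Kraft's inequality IS satisfied.
A prefix code with these lengths CAN exist.

Kraft sum = 0.35546875. Satisfied.


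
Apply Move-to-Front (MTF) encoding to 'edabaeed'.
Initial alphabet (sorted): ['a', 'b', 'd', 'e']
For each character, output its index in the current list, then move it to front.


MTF encoding:
'e': index 3 in ['a', 'b', 'd', 'e'] -> ['e', 'a', 'b', 'd']
'd': index 3 in ['e', 'a', 'b', 'd'] -> ['d', 'e', 'a', 'b']
'a': index 2 in ['d', 'e', 'a', 'b'] -> ['a', 'd', 'e', 'b']
'b': index 3 in ['a', 'd', 'e', 'b'] -> ['b', 'a', 'd', 'e']
'a': index 1 in ['b', 'a', 'd', 'e'] -> ['a', 'b', 'd', 'e']
'e': index 3 in ['a', 'b', 'd', 'e'] -> ['e', 'a', 'b', 'd']
'e': index 0 in ['e', 'a', 'b', 'd'] -> ['e', 'a', 'b', 'd']
'd': index 3 in ['e', 'a', 'b', 'd'] -> ['d', 'e', 'a', 'b']


Output: [3, 3, 2, 3, 1, 3, 0, 3]


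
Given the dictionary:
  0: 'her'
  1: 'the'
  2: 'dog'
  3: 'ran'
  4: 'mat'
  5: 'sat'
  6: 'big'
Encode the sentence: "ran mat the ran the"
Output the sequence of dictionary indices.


Look up each word in the dictionary:
  'ran' -> 3
  'mat' -> 4
  'the' -> 1
  'ran' -> 3
  'the' -> 1

Encoded: [3, 4, 1, 3, 1]


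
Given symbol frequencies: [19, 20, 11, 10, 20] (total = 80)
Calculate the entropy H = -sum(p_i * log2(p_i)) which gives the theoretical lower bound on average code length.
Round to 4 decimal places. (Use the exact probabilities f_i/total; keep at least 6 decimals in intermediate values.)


Per-symbol terms -p_i * log2(p_i) with p_i = f_i/80:
  p = 19/80 = 0.237500: log2(p) = -2.074001, -p*log2(p) = 0.492575
  p = 20/80 = 0.250000: log2(p) = -2.000000, -p*log2(p) = 0.500000
  p = 11/80 = 0.137500: log2(p) = -2.862496, -p*log2(p) = 0.393593
  p = 10/80 = 0.125000: log2(p) = -3.000000, -p*log2(p) = 0.375000
  p = 20/80 = 0.250000: log2(p) = -2.000000, -p*log2(p) = 0.500000
H = 0.492575 + 0.500000 + 0.393593 + 0.375000 + 0.500000 = 2.261168

H = 2.2612 bits/symbol


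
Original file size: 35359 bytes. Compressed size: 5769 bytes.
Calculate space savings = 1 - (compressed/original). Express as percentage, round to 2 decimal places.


ratio = compressed/original = 5769/35359 = 0.163155
savings = 1 - ratio = 1 - 0.163155 = 0.836845
as a percentage: 0.836845 * 100 = 83.68%

Space savings = 1 - 5769/35359 = 83.68%


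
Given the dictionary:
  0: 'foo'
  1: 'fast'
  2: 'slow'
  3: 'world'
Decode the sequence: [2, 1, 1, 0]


Look up each index in the dictionary:
  2 -> 'slow'
  1 -> 'fast'
  1 -> 'fast'
  0 -> 'foo'

Decoded: "slow fast fast foo"


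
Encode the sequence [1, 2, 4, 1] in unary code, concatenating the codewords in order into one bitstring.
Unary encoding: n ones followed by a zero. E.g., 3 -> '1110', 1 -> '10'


Encode each number as n ones followed by a terminating 0:
  1 -> 10 (2 bits)
  2 -> 110 (3 bits)
  4 -> 11110 (5 bits)
  1 -> 10 (2 bits)
Total length = 2 + 3 + 5 + 2 = 12 bits.

Unary([1, 2, 4, 1]) = 101101111010 (12 bits)


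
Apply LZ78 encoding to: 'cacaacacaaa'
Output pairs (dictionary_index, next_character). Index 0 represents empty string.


LZ78 encoding steps:
Dictionary: {0: ''}
Step 1: w='' (idx 0), next='c' -> output (0, 'c'), add 'c' as idx 1
Step 2: w='' (idx 0), next='a' -> output (0, 'a'), add 'a' as idx 2
Step 3: w='c' (idx 1), next='a' -> output (1, 'a'), add 'ca' as idx 3
Step 4: w='a' (idx 2), next='c' -> output (2, 'c'), add 'ac' as idx 4
Step 5: w='ac' (idx 4), next='a' -> output (4, 'a'), add 'aca' as idx 5
Step 6: w='a' (idx 2), next='a' -> output (2, 'a'), add 'aa' as idx 6


Encoded: [(0, 'c'), (0, 'a'), (1, 'a'), (2, 'c'), (4, 'a'), (2, 'a')]


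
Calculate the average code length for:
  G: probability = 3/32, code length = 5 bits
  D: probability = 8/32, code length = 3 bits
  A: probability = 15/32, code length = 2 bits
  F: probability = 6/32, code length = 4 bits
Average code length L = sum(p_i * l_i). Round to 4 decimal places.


Weighted contributions p_i * l_i:
  G: (3/32) * 5 = 15/32
  D: (8/32) * 3 = 24/32
  A: (15/32) * 2 = 30/32
  F: (6/32) * 4 = 24/32
Sum = (15 + 24 + 30 + 24)/32 = 93/32

L = 93/32 = 2.9063 bits/symbol


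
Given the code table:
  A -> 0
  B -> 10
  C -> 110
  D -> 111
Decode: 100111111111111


Decoding:
10 -> B
0 -> A
111 -> D
111 -> D
111 -> D
111 -> D


Result: BADDDD


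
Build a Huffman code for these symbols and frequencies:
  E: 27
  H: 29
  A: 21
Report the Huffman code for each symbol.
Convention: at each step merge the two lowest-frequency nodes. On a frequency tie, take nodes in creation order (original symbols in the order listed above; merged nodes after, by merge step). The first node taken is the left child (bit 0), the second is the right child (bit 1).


Huffman tree construction:
Step 1: Merge A(21) + E(27) = 48
Step 2: Merge H(29) + (A+E)(48) = 77
Read each symbol's code off the tree from the root (left child = 0, right child = 1).

Codes:
  E: 11 (length 2)
  H: 0 (length 1)
  A: 10 (length 2)
Average code length: 125/77 = 1.6234 bits/symbol


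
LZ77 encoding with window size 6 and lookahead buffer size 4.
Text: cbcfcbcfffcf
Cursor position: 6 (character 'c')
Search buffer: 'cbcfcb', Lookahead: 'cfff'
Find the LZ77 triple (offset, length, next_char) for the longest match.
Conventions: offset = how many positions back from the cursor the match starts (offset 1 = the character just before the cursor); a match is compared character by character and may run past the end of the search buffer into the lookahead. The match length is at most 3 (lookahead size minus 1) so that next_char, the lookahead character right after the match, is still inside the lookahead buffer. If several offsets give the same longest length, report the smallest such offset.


Try each offset into the search buffer:
  offset=1 (pos 5, char 'b'): match length 0
  offset=2 (pos 4, char 'c'): match length 1
  offset=3 (pos 3, char 'f'): match length 0
  offset=4 (pos 2, char 'c'): match length 2
  offset=5 (pos 1, char 'b'): match length 0
  offset=6 (pos 0, char 'c'): match length 1
Longest match has length 2 at offset 4.
next_char = character at position 6 + 2 = 8 -> 'f'

Best match: offset=4, length=2 (matching 'cf' starting at position 2)
LZ77 triple: (4, 2, 'f')


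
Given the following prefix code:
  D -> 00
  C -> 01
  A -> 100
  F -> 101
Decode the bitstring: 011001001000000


Decoding step by step:
Bits 01 -> C
Bits 100 -> A
Bits 100 -> A
Bits 100 -> A
Bits 00 -> D
Bits 00 -> D


Decoded message: CAAADD


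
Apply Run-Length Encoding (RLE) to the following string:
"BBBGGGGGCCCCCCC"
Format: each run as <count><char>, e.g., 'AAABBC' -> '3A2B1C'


Scanning runs left to right:
  i=0: run of 'B' x 3 -> '3B'
  i=3: run of 'G' x 5 -> '5G'
  i=8: run of 'C' x 7 -> '7C'

RLE = 3B5G7C


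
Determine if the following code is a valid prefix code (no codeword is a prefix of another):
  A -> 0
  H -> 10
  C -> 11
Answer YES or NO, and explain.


Checking each pair (does one codeword prefix another?):
  A='0' vs H='10': no prefix
  A='0' vs C='11': no prefix
  H='10' vs A='0': no prefix
  H='10' vs C='11': no prefix
  C='11' vs A='0': no prefix
  C='11' vs H='10': no prefix
No violation found over all pairs.

YES -- this is a valid prefix code. No codeword is a prefix of any other codeword.


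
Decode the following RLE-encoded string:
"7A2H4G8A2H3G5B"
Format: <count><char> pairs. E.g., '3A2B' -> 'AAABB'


Expanding each <count><char> pair:
  7A -> 'AAAAAAA'
  2H -> 'HH'
  4G -> 'GGGG'
  8A -> 'AAAAAAAA'
  2H -> 'HH'
  3G -> 'GGG'
  5B -> 'BBBBB'

Decoded = AAAAAAAHHGGGGAAAAAAAAHHGGGBBBBB


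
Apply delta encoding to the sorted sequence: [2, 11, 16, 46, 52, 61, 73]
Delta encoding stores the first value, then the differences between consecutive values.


First value: 2
Deltas:
  11 - 2 = 9
  16 - 11 = 5
  46 - 16 = 30
  52 - 46 = 6
  61 - 52 = 9
  73 - 61 = 12


Delta encoded: [2, 9, 5, 30, 6, 9, 12]


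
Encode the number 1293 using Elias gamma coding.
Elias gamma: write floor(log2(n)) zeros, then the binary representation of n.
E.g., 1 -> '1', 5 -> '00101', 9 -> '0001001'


num_bits = floor(log2(1293)) + 1 = 11
leading_zeros = num_bits - 1 = 10
binary(1293) = 10100001101

Elias gamma(1293) = '0000000000' + '10100001101' = 000000000010100001101 (21 bits)


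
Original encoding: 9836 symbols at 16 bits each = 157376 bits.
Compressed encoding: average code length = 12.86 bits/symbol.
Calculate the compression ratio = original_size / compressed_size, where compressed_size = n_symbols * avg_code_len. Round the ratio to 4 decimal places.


original_size = n_symbols * orig_bits = 9836 * 16 = 157376 bits
compressed_size = n_symbols * avg_code_len = 9836 * 12.86 = 126490.96 bits
ratio = original_size / compressed_size = 157376 / 126490.96 = 1.2442

Compression ratio = 1.2442


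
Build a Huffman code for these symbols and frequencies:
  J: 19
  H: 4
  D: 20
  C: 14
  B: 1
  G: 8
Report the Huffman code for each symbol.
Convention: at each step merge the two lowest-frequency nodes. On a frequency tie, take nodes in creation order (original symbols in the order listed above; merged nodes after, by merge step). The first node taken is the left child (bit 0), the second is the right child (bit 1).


Huffman tree construction:
Step 1: Merge B(1) + H(4) = 5
Step 2: Merge (B+H)(5) + G(8) = 13
Step 3: Merge ((B+H)+G)(13) + C(14) = 27
Step 4: Merge J(19) + D(20) = 39
Step 5: Merge (((B+H)+G)+C)(27) + (J+D)(39) = 66
Read each symbol's code off the tree from the root (left child = 0, right child = 1).

Codes:
  J: 10 (length 2)
  H: 0001 (length 4)
  D: 11 (length 2)
  C: 01 (length 2)
  B: 0000 (length 4)
  G: 001 (length 3)
Average code length: 150/66 = 2.2727 bits/symbol
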